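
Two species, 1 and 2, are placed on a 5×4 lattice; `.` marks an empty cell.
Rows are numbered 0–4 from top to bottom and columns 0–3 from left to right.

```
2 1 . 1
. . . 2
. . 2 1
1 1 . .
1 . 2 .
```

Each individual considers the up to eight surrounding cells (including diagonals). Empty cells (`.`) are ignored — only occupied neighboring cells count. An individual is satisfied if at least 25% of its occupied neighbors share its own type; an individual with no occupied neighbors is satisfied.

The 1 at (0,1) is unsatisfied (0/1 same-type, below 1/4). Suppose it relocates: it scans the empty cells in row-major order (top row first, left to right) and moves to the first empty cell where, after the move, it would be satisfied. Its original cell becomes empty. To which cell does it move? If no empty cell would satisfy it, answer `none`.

(0,2)

Vacating (0,1). Empty cells in order:
  (0,2): 1/2 same-type → satisfied — stop here.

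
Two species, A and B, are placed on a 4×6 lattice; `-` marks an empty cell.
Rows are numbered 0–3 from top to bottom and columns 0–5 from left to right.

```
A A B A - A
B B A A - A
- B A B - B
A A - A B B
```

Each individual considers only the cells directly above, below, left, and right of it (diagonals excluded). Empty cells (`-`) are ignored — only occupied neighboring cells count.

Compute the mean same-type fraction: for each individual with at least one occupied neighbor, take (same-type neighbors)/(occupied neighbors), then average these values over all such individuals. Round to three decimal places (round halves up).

0.482

Row 0: (0,0)A 1/2 · (0,1)A 1/3 · (0,2)B 0/3 · (0,3)A 1/2 · (0,5)A 1/1
Row 1: (1,0)B 1/2 · (1,1)B 2/4 · (1,2)A 2/4 · (1,3)A 2/3 · (1,5)A 1/2
Row 2: (2,1)B 1/3 · (2,2)A 1/3 · (2,3)B 0/3 · (2,5)B 1/2
Row 3: (3,0)A 1/1 · (3,1)A 1/2 · (3,3)A 0/2 · (3,4)B 1/2 · (3,5)B 2/2
Sum over 19 individuals: 1/2 + 1/3 + 0/3 + 1/2 + 1/1 + 1/2 + 2/4 + 2/4 + 2/3 + 1/2 + 1/3 + 1/3 + 0/3 + 1/2 + 1/1 + 1/2 + 0/2 + 1/2 + 2/2 = 55/6; mean = 55/6 ÷ 19 = 55/114 = 0.482456… → 0.482.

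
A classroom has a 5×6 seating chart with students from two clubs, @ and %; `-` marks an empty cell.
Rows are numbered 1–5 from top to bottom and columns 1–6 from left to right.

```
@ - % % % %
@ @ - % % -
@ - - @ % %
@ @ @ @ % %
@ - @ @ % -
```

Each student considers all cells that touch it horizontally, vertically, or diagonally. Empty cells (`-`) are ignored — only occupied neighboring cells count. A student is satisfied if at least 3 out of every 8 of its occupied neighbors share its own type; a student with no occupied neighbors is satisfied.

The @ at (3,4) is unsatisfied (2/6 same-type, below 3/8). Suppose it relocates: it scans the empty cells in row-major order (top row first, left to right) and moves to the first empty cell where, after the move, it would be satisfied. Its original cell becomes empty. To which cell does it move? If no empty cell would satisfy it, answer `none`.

(1,2)

Vacating (3,4). Empty cells in order:
  (1,2): 3/4 same-type → satisfied — stop here.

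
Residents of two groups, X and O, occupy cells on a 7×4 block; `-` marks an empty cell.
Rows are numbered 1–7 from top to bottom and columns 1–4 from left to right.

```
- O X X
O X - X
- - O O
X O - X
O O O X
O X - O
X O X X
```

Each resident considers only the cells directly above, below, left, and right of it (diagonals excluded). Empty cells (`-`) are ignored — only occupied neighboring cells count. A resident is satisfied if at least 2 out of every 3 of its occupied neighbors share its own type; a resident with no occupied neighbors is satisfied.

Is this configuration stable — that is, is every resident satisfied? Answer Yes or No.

(1,2)O 0/2 ✗
(1,3)X 1/2 ✗
(1,4)X 2/2 ✓
(2,1)O 0/1 ✗
(2,2)X 0/2 ✗
(2,4)X 1/2 ✗
(3,3)O 1/1 ✓
(3,4)O 1/3 ✗
(4,1)X 0/2 ✗
(4,2)O 1/2 ✗
(4,4)X 1/2 ✗
(5,1)O 2/3 ✓
(5,2)O 3/4 ✓
(5,3)O 1/2 ✗
(5,4)X 1/3 ✗
(6,1)O 1/3 ✗
(6,2)X 0/3 ✗
(6,4)O 0/2 ✗
(7,1)X 0/2 ✗
(7,2)O 0/3 ✗
(7,3)X 1/2 ✗
(7,4)X 1/2 ✗
For instance (1,2) has only 0/2 same-type neighbors, below 2/3.

No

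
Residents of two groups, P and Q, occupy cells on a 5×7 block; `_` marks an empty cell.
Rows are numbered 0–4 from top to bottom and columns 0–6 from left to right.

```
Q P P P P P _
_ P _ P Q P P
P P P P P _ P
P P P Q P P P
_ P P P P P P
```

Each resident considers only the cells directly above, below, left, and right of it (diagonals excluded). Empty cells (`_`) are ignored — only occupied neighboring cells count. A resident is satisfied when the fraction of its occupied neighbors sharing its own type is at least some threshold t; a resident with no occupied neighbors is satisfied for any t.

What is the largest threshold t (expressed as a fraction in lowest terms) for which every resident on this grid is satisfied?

0/1

(0,0)Q 0/1
(0,1)P 2/3
(0,2)P 2/2
(0,3)P 3/3
(0,4)P 2/3
(0,5)P 2/2
(1,1)P 2/2
(1,3)P 2/3
(1,4)Q 0/4
(1,5)P 2/3
(1,6)P 2/2
(2,0)P 2/2
(2,1)P 4/4
(2,2)P 3/3
(2,3)P 3/4
(2,4)P 2/3
(2,6)P 2/2
(3,0)P 2/2
(3,1)P 4/4
(3,2)P 3/4
(3,3)Q 0/4
(3,4)P 3/4
(3,5)P 3/3
(3,6)P 3/3
(4,1)P 2/2
(4,2)P 3/3
(4,3)P 2/3
(4,4)P 3/3
(4,5)P 3/3
(4,6)P 2/2
The smallest same-type fraction is 0/1 at (0,0), which reduces to 0/1. Any threshold above that leaves this resident unsatisfied.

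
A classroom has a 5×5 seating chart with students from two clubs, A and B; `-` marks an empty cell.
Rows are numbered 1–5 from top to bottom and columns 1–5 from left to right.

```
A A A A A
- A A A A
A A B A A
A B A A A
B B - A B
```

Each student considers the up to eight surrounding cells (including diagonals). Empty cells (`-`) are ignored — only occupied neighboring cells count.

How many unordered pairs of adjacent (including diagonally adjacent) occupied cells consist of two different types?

17

Scan each occupied cell's neighbors to the right and below (and the two forward diagonals) so each pair is counted once.
Row 1: A(1,1)–A(1,2)= A(1,1)–A(2,2)= A(1,2)–A(1,3)= A(1,2)–A(2,2)= A(1,2)–A(2,3)= A(1,3)–A(1,4)= A(1,3)–A(2,3)= A(1,3)–A(2,4)= A(1,3)–A(2,2)= A(1,4)–A(1,5)= A(1,4)–A(2,4)= A(1,4)–A(2,5)= A(1,4)–A(2,3)= A(1,5)–A(2,5)= A(1,5)–A(2,4)=  → 0/15 unlike.
Row 2: A(2,2)–A(2,3)= A(2,2)–A(3,2)= A(2,2)–B(3,3)≠ A(2,2)–A(3,1)= A(2,3)–A(2,4)= A(2,3)–B(3,3)≠ A(2,3)–A(3,4)= A(2,3)–A(3,2)= A(2,4)–A(2,5)= A(2,4)–A(3,4)= A(2,4)–A(3,5)= A(2,4)–B(3,3)≠ A(2,5)–A(3,5)= A(2,5)–A(3,4)=  → 3/14 unlike.
Row 3: A(3,1)–A(3,2)= A(3,1)–A(4,1)= A(3,1)–B(4,2)≠ A(3,2)–B(3,3)≠ A(3,2)–B(4,2)≠ A(3,2)–A(4,3)= A(3,2)–A(4,1)= B(3,3)–A(3,4)≠ B(3,3)–A(4,3)≠ B(3,3)–A(4,4)≠ B(3,3)–B(4,2)= A(3,4)–A(3,5)= A(3,4)–A(4,4)= A(3,4)–A(4,5)= A(3,4)–A(4,3)= A(3,5)–A(4,5)= A(3,5)–A(4,4)=  → 6/17 unlike.
Row 4: A(4,1)–B(4,2)≠ A(4,1)–B(5,1)≠ A(4,1)–B(5,2)≠ B(4,2)–A(4,3)≠ B(4,2)–B(5,2)= B(4,2)–B(5,1)= A(4,3)–A(4,4)= A(4,3)–A(5,4)= A(4,3)–B(5,2)≠ A(4,4)–A(4,5)= A(4,4)–A(5,4)= A(4,4)–B(5,5)≠ A(4,5)–B(5,5)≠ A(4,5)–A(5,4)=  → 7/14 unlike.
Row 5: B(5,1)–B(5,2)= A(5,4)–B(5,5)≠  → 1/2 unlike.
Total adjacent occupied pairs: 62; unlike-type pairs: 17.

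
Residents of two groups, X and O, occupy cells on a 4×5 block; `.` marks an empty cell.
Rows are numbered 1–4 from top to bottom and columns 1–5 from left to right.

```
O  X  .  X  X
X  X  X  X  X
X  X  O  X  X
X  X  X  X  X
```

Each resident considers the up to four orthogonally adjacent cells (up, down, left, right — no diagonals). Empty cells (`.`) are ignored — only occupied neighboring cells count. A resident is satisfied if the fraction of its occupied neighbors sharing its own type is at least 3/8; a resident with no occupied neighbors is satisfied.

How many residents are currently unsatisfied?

2

Row 1: (1,1)O 0/2 ✗ · (1,2)X 1/2 ✓ · (1,4)X 2/2 ✓ · (1,5)X 2/2 ✓
Row 2: (2,1)X 2/3 ✓ · (2,2)X 4/4 ✓ · (2,3)X 2/3 ✓ · (2,4)X 4/4 ✓ · (2,5)X 3/3 ✓
Row 3: (3,1)X 3/3 ✓ · (3,2)X 3/4 ✓ · (3,3)O 0/4 ✗ · (3,4)X 3/4 ✓ · (3,5)X 3/3 ✓
Row 4: (4,1)X 2/2 ✓ · (4,2)X 3/3 ✓ · (4,3)X 2/3 ✓ · (4,4)X 3/3 ✓ · (4,5)X 2/2 ✓
Unsatisfied: (1,1), (3,3) — 2 in total.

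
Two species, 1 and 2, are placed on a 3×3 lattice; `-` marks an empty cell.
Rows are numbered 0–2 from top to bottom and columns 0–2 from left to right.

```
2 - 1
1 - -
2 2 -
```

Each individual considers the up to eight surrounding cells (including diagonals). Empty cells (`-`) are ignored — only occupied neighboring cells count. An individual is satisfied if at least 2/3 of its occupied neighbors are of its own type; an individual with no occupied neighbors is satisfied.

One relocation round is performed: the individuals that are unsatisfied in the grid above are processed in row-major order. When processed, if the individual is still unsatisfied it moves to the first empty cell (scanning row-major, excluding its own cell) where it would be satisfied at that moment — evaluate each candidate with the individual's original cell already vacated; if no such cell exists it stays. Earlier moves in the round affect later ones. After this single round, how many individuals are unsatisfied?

Initially unsatisfied (in order): (0,0), (1,0), (2,0), (2,1).
  (0,0) → (2,2).
  (1,0) → (0,0).
  (2,0): now satisfied by earlier moves; stays.
  (2,1): now satisfied by earlier moves; stays.
Resulting grid:
1 - 1
- - -
2 2 2
All satisfied now.

0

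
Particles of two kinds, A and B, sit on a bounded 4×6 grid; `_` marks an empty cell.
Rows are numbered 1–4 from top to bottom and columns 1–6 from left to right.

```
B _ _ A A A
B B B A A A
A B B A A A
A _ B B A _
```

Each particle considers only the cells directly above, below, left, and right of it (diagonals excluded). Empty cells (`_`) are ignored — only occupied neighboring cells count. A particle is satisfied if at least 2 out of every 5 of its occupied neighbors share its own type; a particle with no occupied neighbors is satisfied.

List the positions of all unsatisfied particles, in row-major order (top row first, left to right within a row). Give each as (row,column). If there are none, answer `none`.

(1,1)B 1/1 ✓
(1,4)A 2/2 ✓
(1,5)A 3/3 ✓
(1,6)A 2/2 ✓
(2,1)B 2/3 ✓
(2,2)B 3/3 ✓
(2,3)B 2/3 ✓
(2,4)A 3/4 ✓
(2,5)A 4/4 ✓
(2,6)A 3/3 ✓
(3,1)A 1/3 ✗
(3,2)B 2/3 ✓
(3,3)B 3/4 ✓
(3,4)A 2/4 ✓
(3,5)A 4/4 ✓
(3,6)A 2/2 ✓
(4,1)A 1/1 ✓
(4,3)B 2/2 ✓
(4,4)B 1/3 ✗
(4,5)A 1/2 ✓

(3,1), (4,4)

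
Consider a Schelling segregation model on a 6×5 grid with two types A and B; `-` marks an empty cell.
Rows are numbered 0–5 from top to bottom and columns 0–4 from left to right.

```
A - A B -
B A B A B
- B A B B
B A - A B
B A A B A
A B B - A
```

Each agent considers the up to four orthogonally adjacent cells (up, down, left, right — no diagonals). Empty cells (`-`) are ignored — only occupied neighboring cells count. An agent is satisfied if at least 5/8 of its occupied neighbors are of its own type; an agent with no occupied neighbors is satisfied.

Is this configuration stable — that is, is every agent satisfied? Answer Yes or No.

No

Row 0: (0,0)A 0/1 unhappy · (0,2)A 0/2 unhappy · (0,3)B 0/2 unhappy
Row 1: (1,0)B 0/2 unhappy · (1,1)A 0/3 unhappy · (1,2)B 0/4 unhappy · (1,3)A 0/4 unhappy · (1,4)B 1/2 unhappy
Row 2: (2,1)B 0/3 unhappy · (2,2)A 0/3 unhappy · (2,3)B 1/4 unhappy · (2,4)B 3/3 ok
Row 3: (3,0)B 1/2 unhappy · (3,1)A 1/3 unhappy · (3,3)A 0/3 unhappy · (3,4)B 1/3 unhappy
Row 4: (4,0)B 1/3 unhappy · (4,1)A 2/4 unhappy · (4,2)A 1/3 unhappy · (4,3)B 0/3 unhappy · (4,4)A 1/3 unhappy
Row 5: (5,0)A 0/2 unhappy · (5,1)B 1/3 unhappy · (5,2)B 1/2 unhappy · (5,4)A 1/1 ok
For instance (0,0) has only 0/1 same-type neighbors, below 5/8.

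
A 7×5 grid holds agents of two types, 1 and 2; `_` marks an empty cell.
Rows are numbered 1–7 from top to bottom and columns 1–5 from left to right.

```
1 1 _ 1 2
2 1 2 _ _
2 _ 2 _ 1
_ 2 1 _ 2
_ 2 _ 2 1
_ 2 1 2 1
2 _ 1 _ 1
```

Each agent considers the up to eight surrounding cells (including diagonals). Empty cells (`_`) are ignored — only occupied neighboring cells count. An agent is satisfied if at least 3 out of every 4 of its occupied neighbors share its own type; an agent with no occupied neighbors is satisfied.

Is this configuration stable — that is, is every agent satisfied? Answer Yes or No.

(1,1)1 2/3 not
(1,2)1 2/4 not
(1,4)1 0/2 not
(1,5)2 0/1 not
(2,1)2 1/4 not
(2,2)1 2/6 not
(2,3)2 1/4 not
(3,1)2 2/3 not
(3,3)2 2/4 not
(3,5)1 0/1 not
(4,2)2 3/4 satisfied
(4,3)1 0/4 not
(4,5)2 1/3 not
(5,2)2 2/4 not
(5,4)2 2/6 not
(5,5)1 1/4 not
(6,2)2 2/4 not
(6,3)1 1/5 not
(6,4)2 1/6 not
(6,5)1 2/4 not
(7,1)2 1/1 satisfied
(7,3)1 1/3 not
(7,5)1 1/2 not
For instance (1,1) has only 2/3 same-type neighbors, below 3/4.

No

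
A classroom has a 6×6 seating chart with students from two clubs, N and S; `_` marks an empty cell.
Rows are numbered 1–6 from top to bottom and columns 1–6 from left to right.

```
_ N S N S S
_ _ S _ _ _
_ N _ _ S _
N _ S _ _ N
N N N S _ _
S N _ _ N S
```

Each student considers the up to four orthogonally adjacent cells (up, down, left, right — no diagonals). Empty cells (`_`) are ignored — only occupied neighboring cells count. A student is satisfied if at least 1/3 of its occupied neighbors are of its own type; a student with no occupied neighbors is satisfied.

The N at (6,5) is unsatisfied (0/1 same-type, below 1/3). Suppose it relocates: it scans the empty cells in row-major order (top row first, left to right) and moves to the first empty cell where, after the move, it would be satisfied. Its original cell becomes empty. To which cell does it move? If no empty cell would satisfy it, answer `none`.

Vacating (6,5). Empty cells in order:
  (1,1): 1/1 same-type → satisfied — stop here.

(1,1)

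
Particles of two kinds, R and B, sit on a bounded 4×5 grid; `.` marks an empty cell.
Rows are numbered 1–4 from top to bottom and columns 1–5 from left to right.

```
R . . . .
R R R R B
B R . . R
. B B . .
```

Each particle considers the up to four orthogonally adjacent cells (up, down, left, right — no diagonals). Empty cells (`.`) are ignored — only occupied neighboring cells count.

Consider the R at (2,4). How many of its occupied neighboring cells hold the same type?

Occupied neighbors of (2,4): (2,3)=R, (2,5)=B.
Same type (R): 1 of 2.

1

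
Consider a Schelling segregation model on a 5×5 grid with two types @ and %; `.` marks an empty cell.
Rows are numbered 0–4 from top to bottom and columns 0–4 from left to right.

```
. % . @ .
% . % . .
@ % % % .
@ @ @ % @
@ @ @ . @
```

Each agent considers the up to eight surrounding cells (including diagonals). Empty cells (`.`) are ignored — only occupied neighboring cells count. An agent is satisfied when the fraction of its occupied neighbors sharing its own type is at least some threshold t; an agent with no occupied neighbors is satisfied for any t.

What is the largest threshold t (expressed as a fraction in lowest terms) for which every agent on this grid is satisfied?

(0,1)% 2/2
(0,3)@ 0/1
(1,0)% 2/3
(1,2)% 4/5
(2,0)@ 2/4
(2,1)% 3/7
(2,2)% 4/6
(2,3)% 3/5
(3,0)@ 4/5
(3,1)@ 6/8
(3,2)@ 3/7
(3,3)% 2/6
(3,4)@ 1/3
(4,0)@ 3/3
(4,1)@ 5/5
(4,2)@ 3/4
(4,4)@ 1/2
The smallest same-type fraction is 0/1 at (0,3), which reduces to 0/1. Any threshold above that leaves this agent unsatisfied.

0/1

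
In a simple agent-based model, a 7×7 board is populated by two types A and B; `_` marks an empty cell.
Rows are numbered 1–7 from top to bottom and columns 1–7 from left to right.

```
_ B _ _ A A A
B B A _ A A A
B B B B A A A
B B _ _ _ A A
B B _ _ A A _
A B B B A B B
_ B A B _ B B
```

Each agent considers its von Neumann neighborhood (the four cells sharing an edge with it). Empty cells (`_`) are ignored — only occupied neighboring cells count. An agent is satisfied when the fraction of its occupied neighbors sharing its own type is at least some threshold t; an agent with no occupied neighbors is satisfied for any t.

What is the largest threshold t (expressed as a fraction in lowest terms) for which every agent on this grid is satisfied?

(1,2)B 1/1
(1,5)A 2/2
(1,6)A 3/3
(1,7)A 2/2
(2,1)B 2/2
(2,2)B 3/4
(2,3)A 0/2
(2,5)A 3/3
(2,6)A 4/4
(2,7)A 3/3
(3,1)B 3/3
(3,2)B 4/4
(3,3)B 2/3
(3,4)B 1/2
(3,5)A 2/3
(3,6)A 4/4
(3,7)A 3/3
(4,1)B 3/3
(4,2)B 3/3
(4,6)A 3/3
(4,7)A 2/2
(5,1)B 2/3
(5,2)B 3/3
(5,5)A 2/2
(5,6)A 2/3
(6,1)A 0/2
(6,2)B 3/4
(6,3)B 2/3
(6,4)B 2/3
(6,5)A 1/3
(6,6)B 2/4
(6,7)B 2/2
(7,2)B 1/2
(7,3)A 0/3
(7,4)B 1/2
(7,6)B 2/2
(7,7)B 2/2
The smallest same-type fraction is 0/2 at (2,3), which reduces to 0/1. Any threshold above that leaves this agent unsatisfied.

0/1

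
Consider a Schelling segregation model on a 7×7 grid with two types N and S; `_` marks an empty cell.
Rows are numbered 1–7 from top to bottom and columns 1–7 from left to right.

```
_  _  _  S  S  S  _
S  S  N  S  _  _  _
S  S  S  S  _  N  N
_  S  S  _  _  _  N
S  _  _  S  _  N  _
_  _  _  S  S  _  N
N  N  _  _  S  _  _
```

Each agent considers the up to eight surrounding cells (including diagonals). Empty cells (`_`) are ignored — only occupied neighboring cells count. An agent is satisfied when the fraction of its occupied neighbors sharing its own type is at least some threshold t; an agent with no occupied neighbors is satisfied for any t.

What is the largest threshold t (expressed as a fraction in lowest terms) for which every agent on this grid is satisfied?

Row 1: (1,4)S 2/3 · (1,5)S 3/3 · (1,6)S 1/1
Row 2: (2,1)S 3/3 · (2,2)S 4/5 · (2,3)N 0/6 · (2,4)S 4/5
Row 3: (3,1)S 4/4 · (3,2)S 6/7 · (3,3)S 6/7 · (3,4)S 3/4 · (3,6)N 2/2 · (3,7)N 2/2
Row 4: (4,2)S 5/5 · (4,3)S 5/5 · (4,7)N 3/3
Row 5: (5,1)S 1/1 · (5,4)S 3/3 · (5,6)N 2/3
Row 6: (6,4)S 3/3 · (6,5)S 3/4 · (6,7)N 1/1
Row 7: (7,1)N 1/1 · (7,2)N 1/1 · (7,5)S 2/2
The smallest same-type fraction is 0/6 at (2,3), which reduces to 0/1. Any threshold above that leaves this agent unsatisfied.

0/1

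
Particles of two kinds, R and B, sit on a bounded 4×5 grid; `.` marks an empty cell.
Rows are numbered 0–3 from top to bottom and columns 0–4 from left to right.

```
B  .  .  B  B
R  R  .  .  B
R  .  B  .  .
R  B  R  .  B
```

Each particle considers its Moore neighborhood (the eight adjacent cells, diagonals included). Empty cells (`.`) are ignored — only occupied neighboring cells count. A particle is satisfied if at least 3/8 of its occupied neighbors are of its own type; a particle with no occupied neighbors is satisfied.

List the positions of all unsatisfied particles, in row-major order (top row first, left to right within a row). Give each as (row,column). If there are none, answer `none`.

(0,0), (2,2), (3,1), (3,2)

Row 0: (0,0)B 0/2 unhappy · (0,3)B 2/2 ok · (0,4)B 2/2 ok
Row 1: (1,0)R 2/3 ok · (1,1)R 2/4 ok · (1,4)B 2/2 ok
Row 2: (2,0)R 3/4 ok · (2,2)B 1/3 unhappy
Row 3: (3,0)R 1/2 ok · (3,1)B 1/4 unhappy · (3,2)R 0/2 unhappy · (3,4)B 0/0 ok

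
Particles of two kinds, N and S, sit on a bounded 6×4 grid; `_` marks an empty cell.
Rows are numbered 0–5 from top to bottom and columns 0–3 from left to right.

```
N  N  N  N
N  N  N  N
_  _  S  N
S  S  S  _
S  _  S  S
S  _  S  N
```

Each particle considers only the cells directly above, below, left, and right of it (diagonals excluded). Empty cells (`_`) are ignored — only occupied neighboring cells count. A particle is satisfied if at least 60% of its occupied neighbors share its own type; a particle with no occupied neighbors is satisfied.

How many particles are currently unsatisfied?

5

Row 0: (0,0)N 2/2 satisfied · (0,1)N 3/3 satisfied · (0,2)N 3/3 satisfied · (0,3)N 2/2 satisfied
Row 1: (1,0)N 2/2 satisfied · (1,1)N 3/3 satisfied · (1,2)N 3/4 satisfied · (1,3)N 3/3 satisfied
Row 2: (2,2)S 1/3 not · (2,3)N 1/2 not
Row 3: (3,0)S 2/2 satisfied · (3,1)S 2/2 satisfied · (3,2)S 3/3 satisfied
Row 4: (4,0)S 2/2 satisfied · (4,2)S 3/3 satisfied · (4,3)S 1/2 not
Row 5: (5,0)S 1/1 satisfied · (5,2)S 1/2 not · (5,3)N 0/2 not
Unsatisfied: (2,2), (2,3), (4,3), (5,2), (5,3) — 5 in total.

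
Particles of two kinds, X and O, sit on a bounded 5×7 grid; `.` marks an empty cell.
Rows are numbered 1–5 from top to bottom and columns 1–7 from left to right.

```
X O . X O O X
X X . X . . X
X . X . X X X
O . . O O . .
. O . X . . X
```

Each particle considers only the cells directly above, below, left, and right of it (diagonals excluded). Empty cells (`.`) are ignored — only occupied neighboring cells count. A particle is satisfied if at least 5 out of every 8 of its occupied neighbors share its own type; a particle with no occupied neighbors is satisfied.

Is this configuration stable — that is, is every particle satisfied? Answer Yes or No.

No

Row 1: (1,1)X 1/2 not · (1,2)O 0/2 not · (1,4)X 1/2 not · (1,5)O 1/2 not · (1,6)O 1/2 not · (1,7)X 1/2 not
Row 2: (2,1)X 3/3 satisfied · (2,2)X 1/2 not · (2,4)X 1/1 satisfied · (2,7)X 2/2 satisfied
Row 3: (3,1)X 1/2 not · (3,3)X 0/0 satisfied · (3,5)X 1/2 not · (3,6)X 2/2 satisfied · (3,7)X 2/2 satisfied
Row 4: (4,1)O 0/1 not · (4,4)O 1/2 not · (4,5)O 1/2 not
Row 5: (5,2)O 0/0 satisfied · (5,4)X 0/1 not · (5,7)X 0/0 satisfied
For instance (1,1) has only 1/2 same-type neighbors, below 5/8.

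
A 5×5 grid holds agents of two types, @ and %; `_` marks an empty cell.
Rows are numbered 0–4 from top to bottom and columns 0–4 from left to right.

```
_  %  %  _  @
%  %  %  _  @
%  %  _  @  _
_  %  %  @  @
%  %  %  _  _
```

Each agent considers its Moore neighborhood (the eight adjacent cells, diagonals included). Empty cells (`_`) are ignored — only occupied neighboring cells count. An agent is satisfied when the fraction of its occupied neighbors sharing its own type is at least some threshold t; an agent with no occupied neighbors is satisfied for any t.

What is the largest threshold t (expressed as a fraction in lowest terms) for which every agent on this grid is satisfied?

(0,1)% 4/4
(0,2)% 3/3
(0,4)@ 1/1
(1,0)% 4/4
(1,1)% 6/6
(1,2)% 4/5
(1,4)@ 2/2
(2,0)% 4/4
(2,1)% 6/6
(2,3)@ 3/5
(3,1)% 6/6
(3,2)% 4/6
(3,3)@ 2/4
(3,4)@ 2/2
(4,0)% 2/2
(4,1)% 4/4
(4,2)% 3/4
The smallest same-type fraction is 2/4 at (3,3), which reduces to 1/2. Any threshold above that leaves this agent unsatisfied.

1/2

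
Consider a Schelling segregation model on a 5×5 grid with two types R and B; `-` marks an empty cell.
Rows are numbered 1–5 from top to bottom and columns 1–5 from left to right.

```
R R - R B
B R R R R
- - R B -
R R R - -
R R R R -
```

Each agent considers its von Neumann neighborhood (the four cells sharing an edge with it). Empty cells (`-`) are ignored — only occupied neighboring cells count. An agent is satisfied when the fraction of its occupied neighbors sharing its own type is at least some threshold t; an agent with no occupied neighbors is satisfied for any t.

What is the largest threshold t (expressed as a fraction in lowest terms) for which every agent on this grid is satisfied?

Row 1: (1,1)R 1/2 · (1,2)R 2/2 · (1,4)R 1/2 · (1,5)B 0/2
Row 2: (2,1)B 0/2 · (2,2)R 2/3 · (2,3)R 3/3 · (2,4)R 3/4 · (2,5)R 1/2
Row 3: (3,3)R 2/3 · (3,4)B 0/2
Row 4: (4,1)R 2/2 · (4,2)R 3/3 · (4,3)R 3/3
Row 5: (5,1)R 2/2 · (5,2)R 3/3 · (5,3)R 3/3 · (5,4)R 1/1
The smallest same-type fraction is 0/2 at (1,5), which reduces to 0/1. Any threshold above that leaves this agent unsatisfied.

0/1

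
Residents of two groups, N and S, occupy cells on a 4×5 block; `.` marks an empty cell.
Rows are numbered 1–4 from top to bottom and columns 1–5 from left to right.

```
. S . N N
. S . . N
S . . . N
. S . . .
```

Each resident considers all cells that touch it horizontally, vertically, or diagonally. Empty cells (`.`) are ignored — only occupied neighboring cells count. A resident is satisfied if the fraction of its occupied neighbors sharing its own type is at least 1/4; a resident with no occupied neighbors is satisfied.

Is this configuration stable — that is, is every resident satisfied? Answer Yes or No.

Yes

Row 1: (1,2)S 1/1 ✓ · (1,4)N 2/2 ✓ · (1,5)N 2/2 ✓
Row 2: (2,2)S 2/2 ✓ · (2,5)N 3/3 ✓
Row 3: (3,1)S 2/2 ✓ · (3,5)N 1/1 ✓
Row 4: (4,2)S 1/1 ✓
All meet the threshold, so the configuration is stable.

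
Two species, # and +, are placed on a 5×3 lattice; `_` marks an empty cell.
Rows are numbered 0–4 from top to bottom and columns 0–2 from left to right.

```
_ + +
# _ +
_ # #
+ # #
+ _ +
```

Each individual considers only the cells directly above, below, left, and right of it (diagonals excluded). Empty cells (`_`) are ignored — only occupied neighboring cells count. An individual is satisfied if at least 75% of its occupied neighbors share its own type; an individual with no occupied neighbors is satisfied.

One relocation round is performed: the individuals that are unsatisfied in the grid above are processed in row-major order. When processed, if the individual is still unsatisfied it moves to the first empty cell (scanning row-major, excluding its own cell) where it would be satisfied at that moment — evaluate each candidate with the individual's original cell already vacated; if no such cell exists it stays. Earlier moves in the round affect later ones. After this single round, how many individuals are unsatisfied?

Initially unsatisfied (in order): (1,2), (2,2), (3,0), (3,1), (3,2), (4,2).
  (1,2): no empty cell satisfies it; stays.
  (2,2): no empty cell satisfies it; stays.
  (3,0): no empty cell satisfies it; stays.
  (3,1): no empty cell satisfies it; stays.
  (3,2): no empty cell satisfies it; stays.
  (4,2): no empty cell satisfies it; stays.
Resulting grid:
_ + +
# _ +
_ # #
+ # #
+ _ +
Unsatisfied now: (1,2), (2,2), (3,0), (3,1), (3,2), (4,2).

6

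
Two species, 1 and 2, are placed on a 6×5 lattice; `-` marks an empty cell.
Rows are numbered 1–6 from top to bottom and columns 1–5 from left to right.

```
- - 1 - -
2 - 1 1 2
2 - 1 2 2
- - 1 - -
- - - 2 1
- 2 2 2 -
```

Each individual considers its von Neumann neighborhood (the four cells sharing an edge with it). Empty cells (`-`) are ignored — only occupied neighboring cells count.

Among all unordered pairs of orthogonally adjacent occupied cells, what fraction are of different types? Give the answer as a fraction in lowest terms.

2/7

Scan each occupied cell's neighbors to the right and below so each pair is counted once.
Row 1: 1(1,3)–1(2,3)=  → 0/1 unlike.
Row 2: 2(2,1)–2(3,1)= 1(2,3)–1(2,4)= 1(2,3)–1(3,3)= 1(2,4)–2(2,5)≠ 1(2,4)–2(3,4)≠ 2(2,5)–2(3,5)=  → 2/6 unlike.
Row 3: 1(3,3)–2(3,4)≠ 1(3,3)–1(4,3)= 2(3,4)–2(3,5)=  → 1/3 unlike.
Row 5: 2(5,4)–1(5,5)≠ 2(5,4)–2(6,4)=  → 1/2 unlike.
Row 6: 2(6,2)–2(6,3)= 2(6,3)–2(6,4)=  → 0/2 unlike.
Total adjacent occupied pairs: 14; unlike-type pairs: 4.
4/14 reduces to 2/7.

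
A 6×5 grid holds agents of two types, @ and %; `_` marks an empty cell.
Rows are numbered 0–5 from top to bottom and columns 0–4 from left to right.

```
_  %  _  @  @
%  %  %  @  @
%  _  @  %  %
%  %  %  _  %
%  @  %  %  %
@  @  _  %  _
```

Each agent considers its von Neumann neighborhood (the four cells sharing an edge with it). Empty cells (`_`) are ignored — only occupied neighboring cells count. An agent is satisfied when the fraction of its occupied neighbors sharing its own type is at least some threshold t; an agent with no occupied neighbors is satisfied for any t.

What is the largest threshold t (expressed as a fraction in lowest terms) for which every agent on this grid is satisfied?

Row 0: (0,1)% 1/1 · (0,3)@ 2/2 · (0,4)@ 2/2
Row 1: (1,0)% 2/2 · (1,1)% 3/3 · (1,2)% 1/3 · (1,3)@ 2/4 · (1,4)@ 2/3
Row 2: (2,0)% 2/2 · (2,2)@ 0/3 · (2,3)% 1/3 · (2,4)% 2/3
Row 3: (3,0)% 3/3 · (3,1)% 2/3 · (3,2)% 2/3 · (3,4)% 2/2
Row 4: (4,0)% 1/3 · (4,1)@ 1/4 · (4,2)% 2/3 · (4,3)% 3/3 · (4,4)% 2/2
Row 5: (5,0)@ 1/2 · (5,1)@ 2/2 · (5,3)% 1/1
The smallest same-type fraction is 0/3 at (2,2), which reduces to 0/1. Any threshold above that leaves this agent unsatisfied.

0/1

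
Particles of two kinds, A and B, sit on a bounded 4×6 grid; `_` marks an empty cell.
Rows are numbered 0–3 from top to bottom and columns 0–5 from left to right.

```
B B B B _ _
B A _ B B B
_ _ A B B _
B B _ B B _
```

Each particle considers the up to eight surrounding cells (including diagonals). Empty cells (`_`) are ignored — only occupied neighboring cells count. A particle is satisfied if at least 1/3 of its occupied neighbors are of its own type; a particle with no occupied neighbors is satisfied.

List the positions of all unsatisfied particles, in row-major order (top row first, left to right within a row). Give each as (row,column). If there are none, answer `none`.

Row 0: (0,0)B 2/3 ✓ · (0,1)B 3/4 ✓ · (0,2)B 3/4 ✓ · (0,3)B 3/3 ✓
Row 1: (1,0)B 2/3 ✓ · (1,1)A 1/5 ✗ · (1,3)B 5/6 ✓ · (1,4)B 5/5 ✓ · (1,5)B 2/2 ✓
Row 2: (2,2)A 1/5 ✗ · (2,3)B 5/6 ✓ · (2,4)B 6/6 ✓
Row 3: (3,0)B 1/1 ✓ · (3,1)B 1/2 ✓ · (3,3)B 3/4 ✓ · (3,4)B 3/3 ✓

(1,1), (2,2)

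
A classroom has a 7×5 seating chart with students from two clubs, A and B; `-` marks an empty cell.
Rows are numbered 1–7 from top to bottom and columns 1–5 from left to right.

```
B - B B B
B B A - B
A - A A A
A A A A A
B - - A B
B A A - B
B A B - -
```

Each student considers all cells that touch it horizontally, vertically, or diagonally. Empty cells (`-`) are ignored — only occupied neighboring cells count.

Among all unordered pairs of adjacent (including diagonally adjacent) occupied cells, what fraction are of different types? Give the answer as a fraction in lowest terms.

Scan each occupied cell's neighbors to the right and below (and the two forward diagonals) so each pair is counted once.
Row 1: B(1,1)–B(2,1)= B(1,1)–B(2,2)= B(1,3)–B(1,4)= B(1,3)–A(2,3)≠ B(1,3)–B(2,2)= B(1,4)–B(1,5)= B(1,4)–B(2,5)= B(1,4)–A(2,3)≠ B(1,5)–B(2,5)=  → 2/9 unlike.
Row 2: B(2,1)–B(2,2)= B(2,1)–A(3,1)≠ B(2,2)–A(2,3)≠ B(2,2)–A(3,3)≠ B(2,2)–A(3,1)≠ A(2,3)–A(3,3)= A(2,3)–A(3,4)= B(2,5)–A(3,5)≠ B(2,5)–A(3,4)≠  → 6/9 unlike.
Row 3: A(3,1)–A(4,1)= A(3,1)–A(4,2)= A(3,3)–A(3,4)= A(3,3)–A(4,3)= A(3,3)–A(4,4)= A(3,3)–A(4,2)= A(3,4)–A(3,5)= A(3,4)–A(4,4)= A(3,4)–A(4,5)= A(3,4)–A(4,3)= A(3,5)–A(4,5)= A(3,5)–A(4,4)=  → 0/12 unlike.
Row 4: A(4,1)–A(4,2)= A(4,1)–B(5,1)≠ A(4,2)–A(4,3)= A(4,2)–B(5,1)≠ A(4,3)–A(4,4)= A(4,3)–A(5,4)= A(4,4)–A(4,5)= A(4,4)–A(5,4)= A(4,4)–B(5,5)≠ A(4,5)–B(5,5)≠ A(4,5)–A(5,4)=  → 4/11 unlike.
Row 5: B(5,1)–B(6,1)= B(5,1)–A(6,2)≠ A(5,4)–B(5,5)≠ A(5,4)–B(6,5)≠ A(5,4)–A(6,3)= B(5,5)–B(6,5)=  → 3/6 unlike.
Row 6: B(6,1)–A(6,2)≠ B(6,1)–B(7,1)= B(6,1)–A(7,2)≠ A(6,2)–A(6,3)= A(6,2)–A(7,2)= A(6,2)–B(7,3)≠ A(6,2)–B(7,1)≠ A(6,3)–B(7,3)≠ A(6,3)–A(7,2)=  → 5/9 unlike.
Row 7: B(7,1)–A(7,2)≠ A(7,2)–B(7,3)≠  → 2/2 unlike.
Total adjacent occupied pairs: 58; unlike-type pairs: 22.
22/58 reduces to 11/29.

11/29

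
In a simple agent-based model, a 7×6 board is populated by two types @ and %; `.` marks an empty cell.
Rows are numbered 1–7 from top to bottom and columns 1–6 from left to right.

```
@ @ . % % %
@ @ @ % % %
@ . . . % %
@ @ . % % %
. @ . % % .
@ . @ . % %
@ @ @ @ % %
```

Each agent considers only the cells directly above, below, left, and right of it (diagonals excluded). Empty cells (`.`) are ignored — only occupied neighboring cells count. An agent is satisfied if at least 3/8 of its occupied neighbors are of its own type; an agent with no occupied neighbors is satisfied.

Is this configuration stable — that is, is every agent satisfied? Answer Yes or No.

Row 1: (1,1)@ 2/2 ok · (1,2)@ 2/2 ok · (1,4)% 2/2 ok · (1,5)% 3/3 ok · (1,6)% 2/2 ok
Row 2: (2,1)@ 3/3 ok · (2,2)@ 3/3 ok · (2,3)@ 1/2 ok · (2,4)% 2/3 ok · (2,5)% 4/4 ok · (2,6)% 3/3 ok
Row 3: (3,1)@ 2/2 ok · (3,5)% 3/3 ok · (3,6)% 3/3 ok
Row 4: (4,1)@ 2/2 ok · (4,2)@ 2/2 ok · (4,4)% 2/2 ok · (4,5)% 4/4 ok · (4,6)% 2/2 ok
Row 5: (5,2)@ 1/1 ok · (5,4)% 2/2 ok · (5,5)% 3/3 ok
Row 6: (6,1)@ 1/1 ok · (6,3)@ 1/1 ok · (6,5)% 3/3 ok · (6,6)% 2/2 ok
Row 7: (7,1)@ 2/2 ok · (7,2)@ 2/2 ok · (7,3)@ 3/3 ok · (7,4)@ 1/2 ok · (7,5)% 2/3 ok · (7,6)% 2/2 ok
All meet the threshold, so the configuration is stable.

Yes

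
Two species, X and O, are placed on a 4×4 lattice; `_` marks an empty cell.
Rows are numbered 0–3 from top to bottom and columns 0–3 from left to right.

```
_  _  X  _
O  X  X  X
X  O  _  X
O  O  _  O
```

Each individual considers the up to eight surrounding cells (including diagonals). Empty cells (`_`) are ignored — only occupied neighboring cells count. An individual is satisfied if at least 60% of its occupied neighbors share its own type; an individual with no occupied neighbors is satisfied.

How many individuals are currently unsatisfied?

4

(0,2)X 3/3 satisfied
(1,0)O 1/3 not
(1,1)X 3/5 satisfied
(1,2)X 4/5 satisfied
(1,3)X 3/3 satisfied
(2,0)X 1/5 not
(2,1)O 3/6 not
(2,3)X 2/3 satisfied
(3,0)O 2/3 satisfied
(3,1)O 2/3 satisfied
(3,3)O 0/1 not
Unsatisfied: (1,0), (2,0), (2,1), (3,3) — 4 in total.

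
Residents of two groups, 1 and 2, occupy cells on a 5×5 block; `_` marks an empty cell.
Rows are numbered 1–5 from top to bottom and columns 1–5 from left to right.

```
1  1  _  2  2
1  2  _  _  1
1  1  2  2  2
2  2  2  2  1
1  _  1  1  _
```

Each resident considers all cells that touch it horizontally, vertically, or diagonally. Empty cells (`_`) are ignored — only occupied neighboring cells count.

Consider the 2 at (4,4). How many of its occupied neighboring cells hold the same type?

4

Occupied neighbors of (4,4): (3,3)=2, (3,4)=2, (3,5)=2, (4,3)=2, (4,5)=1, (5,3)=1, (5,4)=1.
Same type (2): 4 of 7.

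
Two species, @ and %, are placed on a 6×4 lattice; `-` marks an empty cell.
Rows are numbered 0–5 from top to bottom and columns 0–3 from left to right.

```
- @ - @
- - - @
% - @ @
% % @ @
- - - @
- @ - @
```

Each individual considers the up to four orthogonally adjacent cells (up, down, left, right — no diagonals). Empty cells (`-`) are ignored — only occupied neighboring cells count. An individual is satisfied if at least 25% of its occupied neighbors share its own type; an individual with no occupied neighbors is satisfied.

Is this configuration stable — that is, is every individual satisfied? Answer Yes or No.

Yes

(0,1)@ 0/0 ok
(0,3)@ 1/1 ok
(1,3)@ 2/2 ok
(2,0)% 1/1 ok
(2,2)@ 2/2 ok
(2,3)@ 3/3 ok
(3,0)% 2/2 ok
(3,1)% 1/2 ok
(3,2)@ 2/3 ok
(3,3)@ 3/3 ok
(4,3)@ 2/2 ok
(5,1)@ 0/0 ok
(5,3)@ 1/1 ok
All meet the threshold, so the configuration is stable.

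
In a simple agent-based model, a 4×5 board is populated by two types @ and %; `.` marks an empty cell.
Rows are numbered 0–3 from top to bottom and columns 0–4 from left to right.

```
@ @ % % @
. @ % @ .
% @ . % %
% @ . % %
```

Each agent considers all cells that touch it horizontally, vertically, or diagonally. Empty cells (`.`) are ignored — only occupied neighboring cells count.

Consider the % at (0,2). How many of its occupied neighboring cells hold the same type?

Occupied neighbors of (0,2): (0,1)=@, (0,3)=%, (1,1)=@, (1,2)=%, (1,3)=@.
Same type (%): 2 of 5.

2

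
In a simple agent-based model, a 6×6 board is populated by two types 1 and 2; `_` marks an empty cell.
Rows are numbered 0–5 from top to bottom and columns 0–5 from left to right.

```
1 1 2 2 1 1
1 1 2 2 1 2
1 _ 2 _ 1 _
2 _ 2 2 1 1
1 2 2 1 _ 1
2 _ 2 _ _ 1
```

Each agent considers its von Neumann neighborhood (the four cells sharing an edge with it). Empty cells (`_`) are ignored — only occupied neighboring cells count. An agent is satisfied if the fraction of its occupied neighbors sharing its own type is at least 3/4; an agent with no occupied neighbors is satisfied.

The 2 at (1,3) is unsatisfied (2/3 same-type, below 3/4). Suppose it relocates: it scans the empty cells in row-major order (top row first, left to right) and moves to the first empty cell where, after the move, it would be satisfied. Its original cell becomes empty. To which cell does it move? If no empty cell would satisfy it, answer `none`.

Vacating (1,3). Empty cells in order:
  (2,1): 1/3 same-type → still unsatisfied.
  (2,3): 2/3 same-type → still unsatisfied.
  (2,5): 1/3 same-type → still unsatisfied.
  (3,1): 3/3 same-type → satisfied — stop here.

(3,1)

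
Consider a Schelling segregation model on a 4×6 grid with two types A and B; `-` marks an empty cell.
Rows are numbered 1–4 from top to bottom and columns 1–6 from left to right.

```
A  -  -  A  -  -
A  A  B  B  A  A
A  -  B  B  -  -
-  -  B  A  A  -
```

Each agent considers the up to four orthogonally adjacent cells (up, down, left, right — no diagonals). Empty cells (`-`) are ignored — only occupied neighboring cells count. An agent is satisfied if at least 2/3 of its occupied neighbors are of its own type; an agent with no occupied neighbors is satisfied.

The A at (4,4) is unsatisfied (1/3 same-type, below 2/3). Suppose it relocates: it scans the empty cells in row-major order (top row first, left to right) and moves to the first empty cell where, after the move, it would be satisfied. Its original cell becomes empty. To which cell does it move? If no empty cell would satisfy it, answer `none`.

Vacating (4,4). Empty cells in order:
  (1,2): 2/2 same-type → satisfied — stop here.

(1,2)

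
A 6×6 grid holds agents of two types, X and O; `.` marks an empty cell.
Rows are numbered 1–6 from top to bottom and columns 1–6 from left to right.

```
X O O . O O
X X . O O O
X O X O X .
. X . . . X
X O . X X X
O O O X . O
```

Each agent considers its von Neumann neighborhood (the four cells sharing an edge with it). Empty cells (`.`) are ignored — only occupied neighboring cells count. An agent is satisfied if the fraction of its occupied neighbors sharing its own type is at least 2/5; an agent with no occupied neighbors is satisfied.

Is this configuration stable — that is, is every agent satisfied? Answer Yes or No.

No

(1,1)X 1/2 ✓
(1,2)O 1/3 ✗
(1,3)O 1/1 ✓
(1,5)O 2/2 ✓
(1,6)O 2/2 ✓
(2,1)X 3/3 ✓
(2,2)X 1/3 ✗
(2,4)O 2/2 ✓
(2,5)O 3/4 ✓
(2,6)O 2/2 ✓
(3,1)X 1/2 ✓
(3,2)O 0/4 ✗
(3,3)X 0/2 ✗
(3,4)O 1/3 ✗
(3,5)X 0/2 ✗
(4,2)X 0/2 ✗
(4,6)X 1/1 ✓
(5,1)X 0/2 ✗
(5,2)O 1/3 ✗
(5,4)X 2/2 ✓
(5,5)X 2/2 ✓
(5,6)X 2/3 ✓
(6,1)O 1/2 ✓
(6,2)O 3/3 ✓
(6,3)O 1/2 ✓
(6,4)X 1/2 ✓
(6,6)O 0/1 ✗
For instance (1,2) has only 1/3 same-type neighbors, below 2/5.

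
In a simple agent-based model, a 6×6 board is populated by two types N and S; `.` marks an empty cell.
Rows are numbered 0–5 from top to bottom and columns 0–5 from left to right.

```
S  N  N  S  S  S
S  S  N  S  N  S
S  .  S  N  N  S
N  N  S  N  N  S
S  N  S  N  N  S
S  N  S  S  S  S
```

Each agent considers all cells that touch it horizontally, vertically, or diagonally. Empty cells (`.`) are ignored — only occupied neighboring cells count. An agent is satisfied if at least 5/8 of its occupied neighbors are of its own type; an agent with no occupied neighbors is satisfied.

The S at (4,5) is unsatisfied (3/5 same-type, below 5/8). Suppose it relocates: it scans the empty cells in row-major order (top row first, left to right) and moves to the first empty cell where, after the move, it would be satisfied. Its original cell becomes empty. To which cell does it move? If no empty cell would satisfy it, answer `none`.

(2,1)

Vacating (4,5). Empty cells in order:
  (2,1): 5/8 same-type → satisfied — stop here.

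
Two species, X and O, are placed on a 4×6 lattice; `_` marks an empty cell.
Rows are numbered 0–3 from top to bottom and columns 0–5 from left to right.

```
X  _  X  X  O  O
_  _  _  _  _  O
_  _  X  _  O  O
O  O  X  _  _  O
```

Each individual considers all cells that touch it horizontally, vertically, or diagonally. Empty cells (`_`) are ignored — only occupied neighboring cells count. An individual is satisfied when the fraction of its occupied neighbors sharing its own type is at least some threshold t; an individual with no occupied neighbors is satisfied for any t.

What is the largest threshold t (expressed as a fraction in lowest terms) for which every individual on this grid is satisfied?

(0,0)X — no occupied neighbors
(0,2)X 1/1
(0,3)X 1/2
(0,4)O 2/3
(0,5)O 2/2
(1,5)O 4/4
(2,2)X 1/2
(2,4)O 3/3
(2,5)O 3/3
(3,0)O 1/1
(3,1)O 1/3
(3,2)X 1/2
(3,5)O 2/2
The smallest same-type fraction is 1/3 at (3,1), which reduces to 1/3. Any threshold above that leaves this individual unsatisfied.

1/3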